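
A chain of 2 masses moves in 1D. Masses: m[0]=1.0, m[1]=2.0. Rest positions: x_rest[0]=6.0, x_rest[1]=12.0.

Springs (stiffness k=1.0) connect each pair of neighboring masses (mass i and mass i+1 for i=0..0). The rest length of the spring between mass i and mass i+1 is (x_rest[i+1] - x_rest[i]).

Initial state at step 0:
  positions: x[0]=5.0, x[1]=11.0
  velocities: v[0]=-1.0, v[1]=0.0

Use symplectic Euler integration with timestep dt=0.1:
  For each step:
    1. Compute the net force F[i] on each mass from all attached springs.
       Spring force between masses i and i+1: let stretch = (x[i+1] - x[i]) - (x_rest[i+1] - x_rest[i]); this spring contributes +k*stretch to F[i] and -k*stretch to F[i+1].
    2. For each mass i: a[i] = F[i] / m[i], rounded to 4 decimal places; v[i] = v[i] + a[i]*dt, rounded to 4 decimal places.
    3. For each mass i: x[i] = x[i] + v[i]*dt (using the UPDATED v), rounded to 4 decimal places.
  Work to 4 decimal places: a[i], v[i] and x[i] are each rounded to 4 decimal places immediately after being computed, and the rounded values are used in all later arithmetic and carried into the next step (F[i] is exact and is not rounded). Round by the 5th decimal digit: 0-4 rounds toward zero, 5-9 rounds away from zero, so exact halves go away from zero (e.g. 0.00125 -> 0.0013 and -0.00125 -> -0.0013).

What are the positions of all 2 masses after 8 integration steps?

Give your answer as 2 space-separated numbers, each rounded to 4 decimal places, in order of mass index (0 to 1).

Step 0: x=[5.0000 11.0000] v=[-1.0000 0.0000]
Step 1: x=[4.9000 11.0000] v=[-1.0000 0.0000]
Step 2: x=[4.8010 10.9995] v=[-0.9900 -0.0050]
Step 3: x=[4.7040 10.9980] v=[-0.9702 -0.0149]
Step 4: x=[4.6099 10.9950] v=[-0.9408 -0.0296]
Step 5: x=[4.5197 10.9901] v=[-0.9023 -0.0489]
Step 6: x=[4.4342 10.9829] v=[-0.8553 -0.0724]
Step 7: x=[4.3542 10.9729] v=[-0.8004 -0.0998]
Step 8: x=[4.2804 10.9598] v=[-0.7385 -0.1307]

Answer: 4.2804 10.9598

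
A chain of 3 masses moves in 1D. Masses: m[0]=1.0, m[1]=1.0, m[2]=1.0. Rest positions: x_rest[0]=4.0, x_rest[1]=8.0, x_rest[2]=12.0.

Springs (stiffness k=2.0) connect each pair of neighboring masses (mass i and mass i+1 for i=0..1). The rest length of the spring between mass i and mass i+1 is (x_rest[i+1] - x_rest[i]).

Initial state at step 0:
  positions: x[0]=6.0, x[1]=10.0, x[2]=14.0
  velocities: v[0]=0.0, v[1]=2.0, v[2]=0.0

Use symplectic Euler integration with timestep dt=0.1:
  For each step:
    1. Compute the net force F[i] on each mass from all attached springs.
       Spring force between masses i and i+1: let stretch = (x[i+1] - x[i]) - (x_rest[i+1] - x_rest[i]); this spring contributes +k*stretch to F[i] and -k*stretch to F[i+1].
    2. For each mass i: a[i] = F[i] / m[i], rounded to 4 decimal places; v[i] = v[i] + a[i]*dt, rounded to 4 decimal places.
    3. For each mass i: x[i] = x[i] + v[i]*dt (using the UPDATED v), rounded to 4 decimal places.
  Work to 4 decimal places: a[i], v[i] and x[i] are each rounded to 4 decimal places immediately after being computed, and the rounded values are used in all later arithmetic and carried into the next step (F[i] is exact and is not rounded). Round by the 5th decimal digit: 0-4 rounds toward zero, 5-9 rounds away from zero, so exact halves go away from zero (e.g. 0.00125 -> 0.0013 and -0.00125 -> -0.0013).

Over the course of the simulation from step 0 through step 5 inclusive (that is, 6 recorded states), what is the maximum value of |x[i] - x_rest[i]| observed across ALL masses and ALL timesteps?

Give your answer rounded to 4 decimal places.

Answer: 2.8499

Derivation:
Step 0: x=[6.0000 10.0000 14.0000] v=[0.0000 2.0000 0.0000]
Step 1: x=[6.0000 10.2000 14.0000] v=[0.0000 2.0000 0.0000]
Step 2: x=[6.0040 10.3920 14.0040] v=[0.0400 1.9200 0.0400]
Step 3: x=[6.0158 10.5685 14.0158] v=[0.1176 1.7648 0.1176]
Step 4: x=[6.0386 10.7229 14.0386] v=[0.2281 1.5437 0.2281]
Step 5: x=[6.0751 10.8499 14.0751] v=[0.3650 1.2700 0.3650]
Max displacement = 2.8499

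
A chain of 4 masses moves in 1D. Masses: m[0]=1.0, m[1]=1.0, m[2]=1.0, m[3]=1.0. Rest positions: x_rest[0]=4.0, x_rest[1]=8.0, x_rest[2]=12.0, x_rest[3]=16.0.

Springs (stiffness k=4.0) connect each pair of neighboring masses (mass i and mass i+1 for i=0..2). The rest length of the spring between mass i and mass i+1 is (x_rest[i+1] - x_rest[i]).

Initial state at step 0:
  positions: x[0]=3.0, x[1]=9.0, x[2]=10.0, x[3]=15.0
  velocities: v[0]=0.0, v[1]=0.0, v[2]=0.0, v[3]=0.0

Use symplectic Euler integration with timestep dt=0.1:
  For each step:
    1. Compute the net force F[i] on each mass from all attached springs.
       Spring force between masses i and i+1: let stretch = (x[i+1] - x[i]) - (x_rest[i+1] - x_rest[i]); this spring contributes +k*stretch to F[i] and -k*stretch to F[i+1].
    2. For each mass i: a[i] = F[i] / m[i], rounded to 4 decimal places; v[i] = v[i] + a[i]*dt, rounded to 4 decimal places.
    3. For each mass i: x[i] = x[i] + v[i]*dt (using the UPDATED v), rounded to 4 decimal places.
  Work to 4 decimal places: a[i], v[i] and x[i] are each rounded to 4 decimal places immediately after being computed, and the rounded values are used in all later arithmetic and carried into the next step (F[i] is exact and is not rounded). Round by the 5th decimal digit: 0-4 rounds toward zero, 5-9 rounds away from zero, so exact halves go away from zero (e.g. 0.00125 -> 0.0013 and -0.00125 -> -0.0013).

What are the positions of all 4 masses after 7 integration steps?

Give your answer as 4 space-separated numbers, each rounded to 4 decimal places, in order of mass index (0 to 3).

Step 0: x=[3.0000 9.0000 10.0000 15.0000] v=[0.0000 0.0000 0.0000 0.0000]
Step 1: x=[3.0800 8.8000 10.1600 14.9600] v=[0.8000 -2.0000 1.6000 -0.4000]
Step 2: x=[3.2288 8.4256 10.4576 14.8880] v=[1.4880 -3.7440 2.9760 -0.7200]
Step 3: x=[3.4255 7.9246 10.8511 14.7988] v=[1.9667 -5.0099 3.9354 -0.8922]
Step 4: x=[3.6421 7.3607 11.2855 14.7117] v=[2.1663 -5.6389 4.3439 -0.8713]
Step 5: x=[3.8475 6.8051 11.7000 14.6475] v=[2.0537 -5.5564 4.1445 -0.6418]
Step 6: x=[4.0112 6.3270 12.0366 14.6254] v=[1.6367 -4.7815 3.3655 -0.2208]
Step 7: x=[4.1075 5.9846 12.2483 14.6598] v=[0.9630 -3.4240 2.1172 0.3437]

Answer: 4.1075 5.9846 12.2483 14.6598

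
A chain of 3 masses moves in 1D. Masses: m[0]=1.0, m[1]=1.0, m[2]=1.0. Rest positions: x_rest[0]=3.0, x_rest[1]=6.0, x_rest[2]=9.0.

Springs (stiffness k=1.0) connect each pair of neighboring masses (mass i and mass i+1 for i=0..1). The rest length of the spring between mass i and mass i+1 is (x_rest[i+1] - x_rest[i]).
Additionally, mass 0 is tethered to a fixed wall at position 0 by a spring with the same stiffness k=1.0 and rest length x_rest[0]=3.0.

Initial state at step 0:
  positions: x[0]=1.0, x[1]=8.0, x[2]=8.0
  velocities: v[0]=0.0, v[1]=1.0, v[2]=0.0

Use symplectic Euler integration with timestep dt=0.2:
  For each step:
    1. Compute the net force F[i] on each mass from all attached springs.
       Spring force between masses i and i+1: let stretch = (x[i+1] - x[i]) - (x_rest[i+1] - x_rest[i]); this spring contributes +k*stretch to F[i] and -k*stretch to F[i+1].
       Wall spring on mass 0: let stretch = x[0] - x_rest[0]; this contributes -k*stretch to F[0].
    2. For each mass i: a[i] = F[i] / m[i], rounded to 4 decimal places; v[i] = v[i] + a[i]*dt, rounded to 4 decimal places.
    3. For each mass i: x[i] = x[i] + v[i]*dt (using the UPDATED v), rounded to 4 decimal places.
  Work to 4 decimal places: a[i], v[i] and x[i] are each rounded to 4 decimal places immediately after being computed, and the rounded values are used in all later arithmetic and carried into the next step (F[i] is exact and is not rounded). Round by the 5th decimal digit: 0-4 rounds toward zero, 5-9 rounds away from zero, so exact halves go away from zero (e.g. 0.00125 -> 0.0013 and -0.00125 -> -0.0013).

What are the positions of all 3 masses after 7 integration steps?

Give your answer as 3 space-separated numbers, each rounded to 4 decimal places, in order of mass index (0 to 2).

Answer: 4.9373 4.6051 10.0844

Derivation:
Step 0: x=[1.0000 8.0000 8.0000] v=[0.0000 1.0000 0.0000]
Step 1: x=[1.2400 7.9200 8.1200] v=[1.2000 -0.4000 0.6000]
Step 2: x=[1.6976 7.5808 8.3520] v=[2.2880 -1.6960 1.1600]
Step 3: x=[2.3226 7.0371 8.6732] v=[3.1251 -2.7184 1.6058]
Step 4: x=[3.0433 6.3703 9.0489] v=[3.6035 -3.3341 1.8786]
Step 5: x=[3.7753 5.6775 9.4375] v=[3.6602 -3.4638 1.9429]
Step 6: x=[4.4324 5.0591 9.7957] v=[3.2856 -3.0922 1.7909]
Step 7: x=[4.9373 4.6051 10.0844] v=[2.5245 -2.2702 1.4436]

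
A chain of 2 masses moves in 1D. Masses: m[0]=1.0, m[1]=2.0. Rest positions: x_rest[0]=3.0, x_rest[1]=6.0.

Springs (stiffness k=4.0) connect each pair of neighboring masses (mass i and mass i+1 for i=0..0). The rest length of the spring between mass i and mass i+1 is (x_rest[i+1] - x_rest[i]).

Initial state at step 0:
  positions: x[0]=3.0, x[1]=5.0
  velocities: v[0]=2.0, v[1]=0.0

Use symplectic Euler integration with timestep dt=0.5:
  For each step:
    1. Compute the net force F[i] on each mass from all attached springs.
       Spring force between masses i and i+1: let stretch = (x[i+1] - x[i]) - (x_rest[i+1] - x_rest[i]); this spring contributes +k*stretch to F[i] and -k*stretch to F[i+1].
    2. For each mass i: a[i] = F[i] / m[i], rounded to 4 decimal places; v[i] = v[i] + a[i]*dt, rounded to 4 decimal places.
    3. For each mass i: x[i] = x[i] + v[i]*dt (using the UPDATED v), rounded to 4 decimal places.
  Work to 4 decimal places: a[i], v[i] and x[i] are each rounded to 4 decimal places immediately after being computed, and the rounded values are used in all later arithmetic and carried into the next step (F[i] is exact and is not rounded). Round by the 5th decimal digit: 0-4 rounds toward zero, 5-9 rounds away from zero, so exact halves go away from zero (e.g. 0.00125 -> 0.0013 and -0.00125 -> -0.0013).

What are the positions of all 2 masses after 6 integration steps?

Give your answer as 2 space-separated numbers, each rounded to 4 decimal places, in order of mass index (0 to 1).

Step 0: x=[3.0000 5.0000] v=[2.0000 0.0000]
Step 1: x=[3.0000 5.5000] v=[0.0000 1.0000]
Step 2: x=[2.5000 6.2500] v=[-1.0000 1.5000]
Step 3: x=[2.7500 6.6250] v=[0.5000 0.7500]
Step 4: x=[3.8750 6.5625] v=[2.2500 -0.1250]
Step 5: x=[4.6875 6.6563] v=[1.6250 0.1875]
Step 6: x=[4.4688 7.2657] v=[-0.4374 1.2187]

Answer: 4.4688 7.2657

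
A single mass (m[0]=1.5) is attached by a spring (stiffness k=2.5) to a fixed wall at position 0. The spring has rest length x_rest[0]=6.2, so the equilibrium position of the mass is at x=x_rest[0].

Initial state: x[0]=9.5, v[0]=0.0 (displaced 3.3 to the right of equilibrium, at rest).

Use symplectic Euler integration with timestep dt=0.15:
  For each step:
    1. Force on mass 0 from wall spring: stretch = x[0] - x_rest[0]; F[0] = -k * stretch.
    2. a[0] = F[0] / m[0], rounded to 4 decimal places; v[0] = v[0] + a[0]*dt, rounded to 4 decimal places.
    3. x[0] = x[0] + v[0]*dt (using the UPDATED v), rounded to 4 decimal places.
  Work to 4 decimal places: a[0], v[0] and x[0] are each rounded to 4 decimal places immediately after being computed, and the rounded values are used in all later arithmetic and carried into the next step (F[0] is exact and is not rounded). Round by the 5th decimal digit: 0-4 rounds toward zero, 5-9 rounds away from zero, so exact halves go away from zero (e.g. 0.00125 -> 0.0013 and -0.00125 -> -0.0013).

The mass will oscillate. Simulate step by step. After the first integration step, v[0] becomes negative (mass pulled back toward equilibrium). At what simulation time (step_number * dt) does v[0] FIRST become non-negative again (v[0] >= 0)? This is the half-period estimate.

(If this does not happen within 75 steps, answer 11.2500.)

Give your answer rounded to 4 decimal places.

Answer: 2.5500

Derivation:
Step 0: x=[9.5000] v=[0.0000]
Step 1: x=[9.3763] v=[-0.8250]
Step 2: x=[9.1334] v=[-1.6191]
Step 3: x=[8.7805] v=[-2.3525]
Step 4: x=[8.3309] v=[-2.9976]
Step 5: x=[7.8014] v=[-3.5303]
Step 6: x=[7.2118] v=[-3.9307]
Step 7: x=[6.5843] v=[-4.1836]
Step 8: x=[5.9423] v=[-4.2797]
Step 9: x=[5.3100] v=[-4.2153]
Step 10: x=[4.7111] v=[-3.9928]
Step 11: x=[4.1680] v=[-3.6206]
Step 12: x=[3.7011] v=[-3.1126]
Step 13: x=[3.3279] v=[-2.4879]
Step 14: x=[3.0624] v=[-1.7699]
Step 15: x=[2.9146] v=[-0.9855]
Step 16: x=[2.8900] v=[-0.1641]
Step 17: x=[2.9895] v=[0.6634]
First v>=0 after going negative at step 17, time=2.5500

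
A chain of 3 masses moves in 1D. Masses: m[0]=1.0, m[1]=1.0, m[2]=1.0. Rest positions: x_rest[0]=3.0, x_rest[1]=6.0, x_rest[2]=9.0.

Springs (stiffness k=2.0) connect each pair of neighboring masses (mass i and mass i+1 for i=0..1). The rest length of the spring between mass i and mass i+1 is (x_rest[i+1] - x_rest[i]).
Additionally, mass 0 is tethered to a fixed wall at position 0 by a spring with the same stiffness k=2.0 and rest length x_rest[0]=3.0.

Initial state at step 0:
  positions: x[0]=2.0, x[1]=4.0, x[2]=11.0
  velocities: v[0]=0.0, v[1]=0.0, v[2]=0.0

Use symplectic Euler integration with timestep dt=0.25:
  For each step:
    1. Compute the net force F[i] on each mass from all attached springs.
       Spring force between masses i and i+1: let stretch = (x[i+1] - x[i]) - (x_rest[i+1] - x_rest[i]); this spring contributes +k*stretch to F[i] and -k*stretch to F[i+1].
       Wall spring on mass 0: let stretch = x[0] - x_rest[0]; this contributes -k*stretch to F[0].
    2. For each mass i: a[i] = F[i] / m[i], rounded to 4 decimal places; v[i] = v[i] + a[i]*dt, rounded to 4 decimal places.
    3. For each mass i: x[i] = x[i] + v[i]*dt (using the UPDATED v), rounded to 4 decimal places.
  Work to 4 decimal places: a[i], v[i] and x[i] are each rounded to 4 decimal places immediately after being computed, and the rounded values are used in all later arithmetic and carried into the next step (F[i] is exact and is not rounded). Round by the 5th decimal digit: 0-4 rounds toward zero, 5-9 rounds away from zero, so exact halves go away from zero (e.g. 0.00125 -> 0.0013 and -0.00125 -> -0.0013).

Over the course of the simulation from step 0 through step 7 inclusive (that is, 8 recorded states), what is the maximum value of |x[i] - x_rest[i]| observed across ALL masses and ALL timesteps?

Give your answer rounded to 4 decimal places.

Step 0: x=[2.0000 4.0000 11.0000] v=[0.0000 0.0000 0.0000]
Step 1: x=[2.0000 4.6250 10.5000] v=[0.0000 2.5000 -2.0000]
Step 2: x=[2.0781 5.6563 9.6406] v=[0.3125 4.1250 -3.4375]
Step 3: x=[2.3438 6.7383 8.6582] v=[1.0626 4.3281 -3.9297]
Step 4: x=[2.8658 7.5110 7.8108] v=[2.0880 3.0908 -3.3897]
Step 5: x=[3.6102 7.7405 7.3009] v=[2.9777 0.9181 -2.0396]
Step 6: x=[4.4197 7.3988 7.2210] v=[3.2378 -1.3669 -0.3198]
Step 7: x=[5.0491 6.6625 7.5383] v=[2.5175 -2.9454 1.2691]
Max displacement = 2.0491

Answer: 2.0491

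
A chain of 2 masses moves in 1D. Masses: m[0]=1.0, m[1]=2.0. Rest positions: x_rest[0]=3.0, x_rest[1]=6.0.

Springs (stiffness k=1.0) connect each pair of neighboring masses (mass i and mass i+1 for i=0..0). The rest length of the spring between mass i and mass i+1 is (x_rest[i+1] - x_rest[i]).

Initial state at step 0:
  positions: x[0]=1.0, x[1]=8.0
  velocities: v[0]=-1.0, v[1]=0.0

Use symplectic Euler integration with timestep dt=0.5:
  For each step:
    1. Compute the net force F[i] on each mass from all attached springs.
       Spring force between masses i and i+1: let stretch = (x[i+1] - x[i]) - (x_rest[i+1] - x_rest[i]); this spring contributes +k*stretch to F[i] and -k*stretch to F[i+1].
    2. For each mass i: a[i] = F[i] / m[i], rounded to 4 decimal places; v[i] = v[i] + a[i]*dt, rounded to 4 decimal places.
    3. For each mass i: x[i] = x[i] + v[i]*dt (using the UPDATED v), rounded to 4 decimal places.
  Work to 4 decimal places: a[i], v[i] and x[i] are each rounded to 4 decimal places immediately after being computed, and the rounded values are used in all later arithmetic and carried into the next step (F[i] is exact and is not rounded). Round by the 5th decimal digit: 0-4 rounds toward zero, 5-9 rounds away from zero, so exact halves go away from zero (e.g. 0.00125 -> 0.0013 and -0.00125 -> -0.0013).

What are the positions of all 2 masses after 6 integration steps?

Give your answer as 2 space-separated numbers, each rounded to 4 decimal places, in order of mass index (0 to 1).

Step 0: x=[1.0000 8.0000] v=[-1.0000 0.0000]
Step 1: x=[1.5000 7.5000] v=[1.0000 -1.0000]
Step 2: x=[2.7500 6.6250] v=[2.5000 -1.7500]
Step 3: x=[4.2188 5.6406] v=[2.9375 -1.9688]
Step 4: x=[5.2930 4.8535] v=[2.1484 -1.5743]
Step 5: x=[5.5074 4.4963] v=[0.4287 -0.7144]
Step 6: x=[4.7190 4.6405] v=[-1.5769 0.2884]

Answer: 4.7190 4.6405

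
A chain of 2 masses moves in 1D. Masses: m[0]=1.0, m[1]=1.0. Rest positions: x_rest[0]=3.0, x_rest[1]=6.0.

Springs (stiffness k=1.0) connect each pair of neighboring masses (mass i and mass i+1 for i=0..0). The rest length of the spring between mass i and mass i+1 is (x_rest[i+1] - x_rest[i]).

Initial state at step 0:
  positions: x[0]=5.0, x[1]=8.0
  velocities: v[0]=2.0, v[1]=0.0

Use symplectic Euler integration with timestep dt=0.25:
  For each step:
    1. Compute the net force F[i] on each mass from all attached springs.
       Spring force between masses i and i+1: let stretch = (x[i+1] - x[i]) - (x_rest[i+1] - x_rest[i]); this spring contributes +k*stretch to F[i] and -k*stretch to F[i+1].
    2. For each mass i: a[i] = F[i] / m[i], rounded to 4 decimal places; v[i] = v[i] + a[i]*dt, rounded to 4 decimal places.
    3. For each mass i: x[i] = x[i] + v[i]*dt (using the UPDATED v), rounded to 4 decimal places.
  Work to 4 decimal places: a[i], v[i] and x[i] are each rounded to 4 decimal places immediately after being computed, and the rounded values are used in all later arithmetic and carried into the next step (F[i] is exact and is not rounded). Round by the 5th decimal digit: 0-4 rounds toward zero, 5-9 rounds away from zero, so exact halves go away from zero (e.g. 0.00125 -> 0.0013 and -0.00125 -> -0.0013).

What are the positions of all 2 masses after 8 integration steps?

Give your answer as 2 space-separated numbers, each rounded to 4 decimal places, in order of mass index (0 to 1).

Step 0: x=[5.0000 8.0000] v=[2.0000 0.0000]
Step 1: x=[5.5000 8.0000] v=[2.0000 0.0000]
Step 2: x=[5.9688 8.0313] v=[1.8750 0.1250]
Step 3: x=[6.3790 8.1212] v=[1.6406 0.3594]
Step 4: x=[6.7106 8.2897] v=[1.3262 0.6739]
Step 5: x=[6.9534 8.5470] v=[0.9710 1.0291]
Step 6: x=[7.1083 8.8922] v=[0.6194 1.3807]
Step 7: x=[7.1872 9.3134] v=[0.3154 1.6847]
Step 8: x=[7.2115 9.7892] v=[0.0970 1.9032]

Answer: 7.2115 9.7892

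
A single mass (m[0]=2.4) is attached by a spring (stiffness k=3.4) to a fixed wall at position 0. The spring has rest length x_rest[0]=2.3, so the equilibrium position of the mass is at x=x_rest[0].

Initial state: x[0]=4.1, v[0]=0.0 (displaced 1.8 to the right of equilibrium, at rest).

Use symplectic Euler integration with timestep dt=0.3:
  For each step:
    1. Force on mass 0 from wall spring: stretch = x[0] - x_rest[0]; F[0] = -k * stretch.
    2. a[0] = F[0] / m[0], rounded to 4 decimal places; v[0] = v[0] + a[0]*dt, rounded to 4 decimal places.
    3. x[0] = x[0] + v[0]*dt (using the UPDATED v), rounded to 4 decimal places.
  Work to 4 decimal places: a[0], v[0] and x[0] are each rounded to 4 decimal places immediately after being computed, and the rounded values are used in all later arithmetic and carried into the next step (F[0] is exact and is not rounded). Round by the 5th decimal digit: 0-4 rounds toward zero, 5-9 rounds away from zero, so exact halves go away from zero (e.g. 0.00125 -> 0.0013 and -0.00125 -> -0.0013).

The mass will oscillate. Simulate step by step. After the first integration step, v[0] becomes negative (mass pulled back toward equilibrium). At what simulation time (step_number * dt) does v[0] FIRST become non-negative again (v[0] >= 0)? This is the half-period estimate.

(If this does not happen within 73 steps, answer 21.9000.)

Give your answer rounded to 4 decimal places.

Step 0: x=[4.1000] v=[0.0000]
Step 1: x=[3.8705] v=[-0.7650]
Step 2: x=[3.4408] v=[-1.4325]
Step 3: x=[2.8656] v=[-1.9173]
Step 4: x=[2.2183] v=[-2.1577]
Step 5: x=[1.5814] v=[-2.1230]
Step 6: x=[1.0361] v=[-1.8176]
Step 7: x=[0.6520] v=[-1.2805]
Step 8: x=[0.4780] v=[-0.5801]
Step 9: x=[0.5363] v=[0.1943]
First v>=0 after going negative at step 9, time=2.7000

Answer: 2.7000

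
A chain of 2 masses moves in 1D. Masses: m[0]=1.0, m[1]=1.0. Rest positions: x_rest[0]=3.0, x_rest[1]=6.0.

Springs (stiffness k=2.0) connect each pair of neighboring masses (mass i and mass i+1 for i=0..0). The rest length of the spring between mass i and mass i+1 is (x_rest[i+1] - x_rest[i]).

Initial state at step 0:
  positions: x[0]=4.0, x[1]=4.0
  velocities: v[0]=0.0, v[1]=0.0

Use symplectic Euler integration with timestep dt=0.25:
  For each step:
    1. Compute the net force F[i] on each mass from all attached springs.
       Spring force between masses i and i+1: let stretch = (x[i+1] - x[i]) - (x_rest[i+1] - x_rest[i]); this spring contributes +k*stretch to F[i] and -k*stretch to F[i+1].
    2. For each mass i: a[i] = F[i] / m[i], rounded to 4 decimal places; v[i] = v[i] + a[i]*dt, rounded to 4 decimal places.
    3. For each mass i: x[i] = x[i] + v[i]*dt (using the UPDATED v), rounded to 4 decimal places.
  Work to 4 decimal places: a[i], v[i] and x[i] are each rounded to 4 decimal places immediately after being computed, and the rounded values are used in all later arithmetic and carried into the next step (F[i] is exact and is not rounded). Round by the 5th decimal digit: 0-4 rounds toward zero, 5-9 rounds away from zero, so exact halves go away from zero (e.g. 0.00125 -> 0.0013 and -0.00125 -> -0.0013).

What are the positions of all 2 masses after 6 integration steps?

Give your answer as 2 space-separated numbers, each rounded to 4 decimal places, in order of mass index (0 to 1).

Step 0: x=[4.0000 4.0000] v=[0.0000 0.0000]
Step 1: x=[3.6250 4.3750] v=[-1.5000 1.5000]
Step 2: x=[2.9688 5.0313] v=[-2.6250 2.6250]
Step 3: x=[2.1954 5.8048] v=[-3.0938 3.0938]
Step 4: x=[1.4981 6.5021] v=[-2.7891 2.7891]
Step 5: x=[1.0513 6.9489] v=[-1.7871 1.7871]
Step 6: x=[0.9667 7.0335] v=[-0.3383 0.3383]

Answer: 0.9667 7.0335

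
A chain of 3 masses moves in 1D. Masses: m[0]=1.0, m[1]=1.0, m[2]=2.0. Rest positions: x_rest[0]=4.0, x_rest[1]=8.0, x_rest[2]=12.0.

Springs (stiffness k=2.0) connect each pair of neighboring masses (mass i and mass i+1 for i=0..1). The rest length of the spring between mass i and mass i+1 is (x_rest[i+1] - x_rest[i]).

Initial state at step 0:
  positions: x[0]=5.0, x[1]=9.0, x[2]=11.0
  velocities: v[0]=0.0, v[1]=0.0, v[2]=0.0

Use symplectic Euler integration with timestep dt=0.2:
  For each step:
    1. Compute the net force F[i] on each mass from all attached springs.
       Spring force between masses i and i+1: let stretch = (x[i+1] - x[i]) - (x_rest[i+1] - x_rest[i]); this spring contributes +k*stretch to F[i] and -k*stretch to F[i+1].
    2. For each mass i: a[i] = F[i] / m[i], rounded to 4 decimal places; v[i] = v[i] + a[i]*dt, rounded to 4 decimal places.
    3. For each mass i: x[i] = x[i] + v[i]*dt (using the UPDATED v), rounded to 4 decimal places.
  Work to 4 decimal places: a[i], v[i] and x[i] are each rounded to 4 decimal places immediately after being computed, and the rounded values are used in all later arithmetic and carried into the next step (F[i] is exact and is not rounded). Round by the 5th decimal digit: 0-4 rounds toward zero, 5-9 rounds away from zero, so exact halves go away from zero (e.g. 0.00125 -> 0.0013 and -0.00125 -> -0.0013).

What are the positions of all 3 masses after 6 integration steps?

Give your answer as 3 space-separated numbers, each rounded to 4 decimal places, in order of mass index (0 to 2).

Step 0: x=[5.0000 9.0000 11.0000] v=[0.0000 0.0000 0.0000]
Step 1: x=[5.0000 8.8400 11.0800] v=[0.0000 -0.8000 0.4000]
Step 2: x=[4.9872 8.5520 11.2304] v=[-0.0640 -1.4400 0.7520]
Step 3: x=[4.9396 8.1931 11.4337] v=[-0.2381 -1.7946 1.0163]
Step 4: x=[4.8323 7.8331 11.6673] v=[-0.5367 -1.7998 1.1682]
Step 5: x=[4.6450 7.5398 11.9076] v=[-0.9364 -1.4664 1.2014]
Step 6: x=[4.3693 7.3644 12.1332] v=[-1.3785 -0.8772 1.1278]

Answer: 4.3693 7.3644 12.1332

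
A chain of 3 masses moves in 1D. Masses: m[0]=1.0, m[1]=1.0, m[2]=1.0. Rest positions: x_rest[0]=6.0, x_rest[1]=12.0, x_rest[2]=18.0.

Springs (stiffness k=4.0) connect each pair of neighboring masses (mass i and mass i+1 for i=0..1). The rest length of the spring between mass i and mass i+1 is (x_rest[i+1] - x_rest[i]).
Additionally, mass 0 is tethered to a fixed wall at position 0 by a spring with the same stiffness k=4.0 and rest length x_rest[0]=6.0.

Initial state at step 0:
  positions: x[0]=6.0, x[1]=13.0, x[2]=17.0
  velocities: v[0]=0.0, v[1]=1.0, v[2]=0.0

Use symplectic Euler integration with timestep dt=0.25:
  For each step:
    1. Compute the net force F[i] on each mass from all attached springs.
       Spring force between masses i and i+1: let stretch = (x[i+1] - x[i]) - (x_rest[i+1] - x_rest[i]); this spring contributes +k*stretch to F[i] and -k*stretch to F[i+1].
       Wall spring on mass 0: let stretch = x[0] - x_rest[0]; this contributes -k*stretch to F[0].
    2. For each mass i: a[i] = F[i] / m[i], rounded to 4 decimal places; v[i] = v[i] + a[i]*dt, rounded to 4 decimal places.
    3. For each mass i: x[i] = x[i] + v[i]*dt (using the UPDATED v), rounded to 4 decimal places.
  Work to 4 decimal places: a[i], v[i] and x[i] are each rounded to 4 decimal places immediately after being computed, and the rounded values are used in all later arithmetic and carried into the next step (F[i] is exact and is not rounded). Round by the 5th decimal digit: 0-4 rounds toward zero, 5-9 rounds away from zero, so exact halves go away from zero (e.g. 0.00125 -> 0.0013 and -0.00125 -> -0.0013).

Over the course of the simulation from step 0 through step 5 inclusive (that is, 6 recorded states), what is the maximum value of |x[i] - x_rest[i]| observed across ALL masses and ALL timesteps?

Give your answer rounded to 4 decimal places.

Step 0: x=[6.0000 13.0000 17.0000] v=[0.0000 1.0000 0.0000]
Step 1: x=[6.2500 12.5000 17.5000] v=[1.0000 -2.0000 2.0000]
Step 2: x=[6.5000 11.6875 18.2500] v=[1.0000 -3.2500 3.0000]
Step 3: x=[6.4219 11.2188 18.8594] v=[-0.3125 -1.8750 2.4375]
Step 4: x=[5.9375 11.4610 19.0586] v=[-1.9375 0.9687 0.7969]
Step 5: x=[5.3496 12.2217 18.8584] v=[-2.3515 3.0428 -0.8007]
Max displacement = 1.0586

Answer: 1.0586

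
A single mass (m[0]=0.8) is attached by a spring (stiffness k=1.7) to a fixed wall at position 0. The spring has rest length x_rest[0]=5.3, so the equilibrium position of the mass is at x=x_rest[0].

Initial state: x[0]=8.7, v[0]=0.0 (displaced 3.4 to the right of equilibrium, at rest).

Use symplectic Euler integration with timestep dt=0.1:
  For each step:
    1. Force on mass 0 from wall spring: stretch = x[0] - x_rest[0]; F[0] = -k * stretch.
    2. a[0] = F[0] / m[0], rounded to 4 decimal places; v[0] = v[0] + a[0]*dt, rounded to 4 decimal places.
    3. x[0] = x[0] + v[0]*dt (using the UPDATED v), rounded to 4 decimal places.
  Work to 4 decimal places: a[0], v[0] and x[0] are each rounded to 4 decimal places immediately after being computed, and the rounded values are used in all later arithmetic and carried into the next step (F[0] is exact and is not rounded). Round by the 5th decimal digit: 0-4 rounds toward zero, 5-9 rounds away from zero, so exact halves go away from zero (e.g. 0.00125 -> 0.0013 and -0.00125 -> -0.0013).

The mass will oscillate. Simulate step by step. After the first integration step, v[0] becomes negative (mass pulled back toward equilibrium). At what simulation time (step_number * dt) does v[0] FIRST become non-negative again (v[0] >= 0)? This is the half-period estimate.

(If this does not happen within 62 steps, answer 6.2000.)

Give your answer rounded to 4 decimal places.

Step 0: x=[8.7000] v=[0.0000]
Step 1: x=[8.6278] v=[-0.7225]
Step 2: x=[8.4848] v=[-1.4297]
Step 3: x=[8.2742] v=[-2.1065]
Step 4: x=[8.0004] v=[-2.7385]
Step 5: x=[7.6692] v=[-3.3123]
Step 6: x=[7.2876] v=[-3.8158]
Step 7: x=[6.8638] v=[-4.2382]
Step 8: x=[6.4068] v=[-4.5705]
Step 9: x=[5.9262] v=[-4.8057]
Step 10: x=[5.4323] v=[-4.9388]
Step 11: x=[4.9356] v=[-4.9669]
Step 12: x=[4.4467] v=[-4.8895]
Step 13: x=[3.9759] v=[-4.7082]
Step 14: x=[3.5332] v=[-4.4268]
Step 15: x=[3.1281] v=[-4.0514]
Step 16: x=[2.7691] v=[-3.5899]
Step 17: x=[2.4639] v=[-3.0521]
Step 18: x=[2.2190] v=[-2.4494]
Step 19: x=[2.0395] v=[-1.7947]
Step 20: x=[1.9293] v=[-1.1018]
Step 21: x=[1.8908] v=[-0.3855]
Step 22: x=[1.9247] v=[0.3390]
First v>=0 after going negative at step 22, time=2.2000

Answer: 2.2000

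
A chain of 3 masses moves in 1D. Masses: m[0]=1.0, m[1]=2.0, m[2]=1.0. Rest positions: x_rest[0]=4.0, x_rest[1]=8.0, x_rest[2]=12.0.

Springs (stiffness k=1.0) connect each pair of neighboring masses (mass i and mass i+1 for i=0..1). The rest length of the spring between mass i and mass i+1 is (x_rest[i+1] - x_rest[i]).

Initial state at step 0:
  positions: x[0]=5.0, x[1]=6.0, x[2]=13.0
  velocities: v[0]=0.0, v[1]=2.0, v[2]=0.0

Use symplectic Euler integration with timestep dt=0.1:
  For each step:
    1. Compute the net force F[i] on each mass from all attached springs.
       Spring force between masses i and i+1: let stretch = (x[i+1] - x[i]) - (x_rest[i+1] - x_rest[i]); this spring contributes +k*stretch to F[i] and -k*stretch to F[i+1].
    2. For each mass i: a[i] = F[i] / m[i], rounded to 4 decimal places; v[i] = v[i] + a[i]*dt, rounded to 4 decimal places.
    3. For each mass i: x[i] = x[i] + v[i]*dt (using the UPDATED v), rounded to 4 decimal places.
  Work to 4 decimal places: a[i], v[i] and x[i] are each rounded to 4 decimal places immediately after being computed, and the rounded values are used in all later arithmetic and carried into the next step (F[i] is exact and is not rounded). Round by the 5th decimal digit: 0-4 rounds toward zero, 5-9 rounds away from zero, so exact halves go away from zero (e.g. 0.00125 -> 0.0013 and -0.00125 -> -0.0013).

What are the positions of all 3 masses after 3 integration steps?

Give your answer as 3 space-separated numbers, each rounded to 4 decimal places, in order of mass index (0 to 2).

Answer: 4.8310 6.7691 12.8310

Derivation:
Step 0: x=[5.0000 6.0000 13.0000] v=[0.0000 2.0000 0.0000]
Step 1: x=[4.9700 6.2300 12.9700] v=[-0.3000 2.3000 -0.3000]
Step 2: x=[4.9126 6.4874 12.9126] v=[-0.5740 2.5740 -0.5740]
Step 3: x=[4.8310 6.7691 12.8310] v=[-0.8165 2.8165 -0.8165]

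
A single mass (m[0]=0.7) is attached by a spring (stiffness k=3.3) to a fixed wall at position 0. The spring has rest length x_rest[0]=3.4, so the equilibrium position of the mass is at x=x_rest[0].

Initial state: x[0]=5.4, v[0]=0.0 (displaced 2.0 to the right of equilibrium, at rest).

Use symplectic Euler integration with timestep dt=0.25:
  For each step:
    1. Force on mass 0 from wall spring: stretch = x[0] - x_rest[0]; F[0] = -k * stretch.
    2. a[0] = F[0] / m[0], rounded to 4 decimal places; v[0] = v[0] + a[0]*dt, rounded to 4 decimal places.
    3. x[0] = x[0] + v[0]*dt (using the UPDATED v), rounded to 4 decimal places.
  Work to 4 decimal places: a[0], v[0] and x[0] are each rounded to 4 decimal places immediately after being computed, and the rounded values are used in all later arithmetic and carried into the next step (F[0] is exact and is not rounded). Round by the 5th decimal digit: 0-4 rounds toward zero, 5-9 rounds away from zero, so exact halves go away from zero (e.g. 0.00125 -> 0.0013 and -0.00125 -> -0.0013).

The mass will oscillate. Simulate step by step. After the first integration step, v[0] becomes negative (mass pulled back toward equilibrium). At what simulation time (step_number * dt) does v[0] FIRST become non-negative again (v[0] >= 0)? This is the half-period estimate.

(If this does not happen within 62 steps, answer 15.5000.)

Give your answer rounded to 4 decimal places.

Step 0: x=[5.4000] v=[0.0000]
Step 1: x=[4.8107] v=[-2.3572]
Step 2: x=[3.8058] v=[-4.0198]
Step 3: x=[2.6813] v=[-4.4981]
Step 4: x=[1.7685] v=[-3.6511]
Step 5: x=[1.3364] v=[-1.7283]
Step 6: x=[1.5124] v=[0.7038]
First v>=0 after going negative at step 6, time=1.5000

Answer: 1.5000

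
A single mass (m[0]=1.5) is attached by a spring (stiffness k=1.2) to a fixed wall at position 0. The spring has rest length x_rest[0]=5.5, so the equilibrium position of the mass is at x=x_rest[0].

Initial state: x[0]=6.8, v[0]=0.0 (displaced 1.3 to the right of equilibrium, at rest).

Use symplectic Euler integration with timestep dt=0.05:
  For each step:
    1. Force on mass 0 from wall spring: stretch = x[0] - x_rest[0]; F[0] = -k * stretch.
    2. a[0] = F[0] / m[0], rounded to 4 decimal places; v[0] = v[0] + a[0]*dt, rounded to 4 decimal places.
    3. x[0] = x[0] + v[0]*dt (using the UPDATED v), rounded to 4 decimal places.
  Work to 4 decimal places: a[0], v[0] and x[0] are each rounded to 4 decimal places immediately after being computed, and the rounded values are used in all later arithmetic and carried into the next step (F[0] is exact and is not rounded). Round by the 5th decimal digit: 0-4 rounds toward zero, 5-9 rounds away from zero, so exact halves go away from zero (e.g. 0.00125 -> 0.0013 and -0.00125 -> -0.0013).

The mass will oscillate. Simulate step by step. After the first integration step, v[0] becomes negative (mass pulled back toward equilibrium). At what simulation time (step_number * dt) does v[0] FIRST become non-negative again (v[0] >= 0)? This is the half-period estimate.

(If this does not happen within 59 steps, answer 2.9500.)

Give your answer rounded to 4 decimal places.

Answer: 2.9500

Derivation:
Step 0: x=[6.8000] v=[0.0000]
Step 1: x=[6.7974] v=[-0.0520]
Step 2: x=[6.7922] v=[-0.1039]
Step 3: x=[6.7844] v=[-0.1556]
Step 4: x=[6.7741] v=[-0.2070]
Step 5: x=[6.7612] v=[-0.2580]
Step 6: x=[6.7458] v=[-0.3085]
Step 7: x=[6.7279] v=[-0.3583]
Step 8: x=[6.7075] v=[-0.4074]
Step 9: x=[6.6847] v=[-0.4557]
Step 10: x=[6.6595] v=[-0.5031]
Step 11: x=[6.6320] v=[-0.5495]
Step 12: x=[6.6023] v=[-0.5948]
Step 13: x=[6.5704] v=[-0.6389]
Step 14: x=[6.5363] v=[-0.6817]
Step 15: x=[6.5001] v=[-0.7232]
Step 16: x=[6.4619] v=[-0.7632]
Step 17: x=[6.4218] v=[-0.8017]
Step 18: x=[6.3799] v=[-0.8386]
Step 19: x=[6.3362] v=[-0.8738]
Step 20: x=[6.2908] v=[-0.9073]
Step 21: x=[6.2439] v=[-0.9389]
Step 22: x=[6.1955] v=[-0.9687]
Step 23: x=[6.1457] v=[-0.9965]
Step 24: x=[6.0946] v=[-1.0223]
Step 25: x=[6.0423] v=[-1.0461]
Step 26: x=[5.9889] v=[-1.0678]
Step 27: x=[5.9345] v=[-1.0874]
Step 28: x=[5.8793] v=[-1.1048]
Step 29: x=[5.8233] v=[-1.1200]
Step 30: x=[5.7667] v=[-1.1329]
Step 31: x=[5.7095] v=[-1.1436]
Step 32: x=[5.6519] v=[-1.1520]
Step 33: x=[5.5940] v=[-1.1581]
Step 34: x=[5.5359] v=[-1.1619]
Step 35: x=[5.4777] v=[-1.1633]
Step 36: x=[5.4196] v=[-1.1624]
Step 37: x=[5.3616] v=[-1.1592]
Step 38: x=[5.3039] v=[-1.1537]
Step 39: x=[5.2466] v=[-1.1459]
Step 40: x=[5.1898] v=[-1.1358]
Step 41: x=[5.1336] v=[-1.1234]
Step 42: x=[5.0782] v=[-1.1087]
Step 43: x=[5.0236] v=[-1.0918]
Step 44: x=[4.9700] v=[-1.0727]
Step 45: x=[4.9174] v=[-1.0515]
Step 46: x=[4.8660] v=[-1.0282]
Step 47: x=[4.8159] v=[-1.0028]
Step 48: x=[4.7671] v=[-0.9754]
Step 49: x=[4.7198] v=[-0.9461]
Step 50: x=[4.6741] v=[-0.9149]
Step 51: x=[4.6300] v=[-0.8819]
Step 52: x=[4.5876] v=[-0.8471]
Step 53: x=[4.5471] v=[-0.8106]
Step 54: x=[4.5085] v=[-0.7725]
Step 55: x=[4.4719] v=[-0.7328]
Step 56: x=[4.4373] v=[-0.6917]
Step 57: x=[4.4048] v=[-0.6492]
Step 58: x=[4.3745] v=[-0.6054]
Step 59: x=[4.3465] v=[-0.5604]
v[0] did not become non-negative within 59 steps; using fallback time=2.9500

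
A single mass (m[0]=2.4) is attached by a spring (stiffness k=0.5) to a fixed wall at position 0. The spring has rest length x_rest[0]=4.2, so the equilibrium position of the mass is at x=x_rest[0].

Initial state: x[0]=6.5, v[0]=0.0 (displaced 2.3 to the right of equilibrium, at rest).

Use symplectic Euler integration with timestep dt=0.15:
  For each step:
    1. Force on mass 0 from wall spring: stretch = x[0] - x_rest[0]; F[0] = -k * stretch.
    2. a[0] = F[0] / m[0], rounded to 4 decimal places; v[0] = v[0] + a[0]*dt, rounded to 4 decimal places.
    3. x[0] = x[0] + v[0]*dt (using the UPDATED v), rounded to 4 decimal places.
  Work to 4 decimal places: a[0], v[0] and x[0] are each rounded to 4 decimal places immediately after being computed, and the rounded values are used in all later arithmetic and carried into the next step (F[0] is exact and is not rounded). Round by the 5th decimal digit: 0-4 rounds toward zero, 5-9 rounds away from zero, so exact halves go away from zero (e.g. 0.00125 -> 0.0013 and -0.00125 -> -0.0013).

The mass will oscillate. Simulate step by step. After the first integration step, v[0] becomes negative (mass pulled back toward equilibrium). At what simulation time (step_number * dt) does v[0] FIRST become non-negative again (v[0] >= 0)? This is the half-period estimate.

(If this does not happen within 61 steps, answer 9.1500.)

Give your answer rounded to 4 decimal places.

Answer: 6.9000

Derivation:
Step 0: x=[6.5000] v=[0.0000]
Step 1: x=[6.4892] v=[-0.0719]
Step 2: x=[6.4677] v=[-0.1434]
Step 3: x=[6.4356] v=[-0.2143]
Step 4: x=[6.3930] v=[-0.2842]
Step 5: x=[6.3401] v=[-0.3527]
Step 6: x=[6.2772] v=[-0.4196]
Step 7: x=[6.2045] v=[-0.4845]
Step 8: x=[6.1224] v=[-0.5471]
Step 9: x=[6.0313] v=[-0.6072]
Step 10: x=[5.9316] v=[-0.6644]
Step 11: x=[5.8238] v=[-0.7185]
Step 12: x=[5.7084] v=[-0.7692]
Step 13: x=[5.5860] v=[-0.8163]
Step 14: x=[5.4571] v=[-0.8596]
Step 15: x=[5.3223] v=[-0.8989]
Step 16: x=[5.1822] v=[-0.9340]
Step 17: x=[5.0375] v=[-0.9647]
Step 18: x=[4.8889] v=[-0.9909]
Step 19: x=[4.7370] v=[-1.0124]
Step 20: x=[4.5826] v=[-1.0292]
Step 21: x=[4.4264] v=[-1.0412]
Step 22: x=[4.2692] v=[-1.0483]
Step 23: x=[4.1116] v=[-1.0505]
Step 24: x=[3.9544] v=[-1.0477]
Step 25: x=[3.7984] v=[-1.0400]
Step 26: x=[3.6443] v=[-1.0274]
Step 27: x=[3.4928] v=[-1.0100]
Step 28: x=[3.3446] v=[-0.9879]
Step 29: x=[3.2004] v=[-0.9612]
Step 30: x=[3.0609] v=[-0.9300]
Step 31: x=[2.9267] v=[-0.8944]
Step 32: x=[2.7985] v=[-0.8546]
Step 33: x=[2.6769] v=[-0.8108]
Step 34: x=[2.5624] v=[-0.7632]
Step 35: x=[2.4556] v=[-0.7120]
Step 36: x=[2.3570] v=[-0.6575]
Step 37: x=[2.2670] v=[-0.5999]
Step 38: x=[2.1861] v=[-0.5395]
Step 39: x=[2.1146] v=[-0.4766]
Step 40: x=[2.0529] v=[-0.4114]
Step 41: x=[2.0013] v=[-0.3443]
Step 42: x=[1.9600] v=[-0.2756]
Step 43: x=[1.9292] v=[-0.2056]
Step 44: x=[1.9090] v=[-0.1346]
Step 45: x=[1.8996] v=[-0.0630]
Step 46: x=[1.9009] v=[0.0089]
First v>=0 after going negative at step 46, time=6.9000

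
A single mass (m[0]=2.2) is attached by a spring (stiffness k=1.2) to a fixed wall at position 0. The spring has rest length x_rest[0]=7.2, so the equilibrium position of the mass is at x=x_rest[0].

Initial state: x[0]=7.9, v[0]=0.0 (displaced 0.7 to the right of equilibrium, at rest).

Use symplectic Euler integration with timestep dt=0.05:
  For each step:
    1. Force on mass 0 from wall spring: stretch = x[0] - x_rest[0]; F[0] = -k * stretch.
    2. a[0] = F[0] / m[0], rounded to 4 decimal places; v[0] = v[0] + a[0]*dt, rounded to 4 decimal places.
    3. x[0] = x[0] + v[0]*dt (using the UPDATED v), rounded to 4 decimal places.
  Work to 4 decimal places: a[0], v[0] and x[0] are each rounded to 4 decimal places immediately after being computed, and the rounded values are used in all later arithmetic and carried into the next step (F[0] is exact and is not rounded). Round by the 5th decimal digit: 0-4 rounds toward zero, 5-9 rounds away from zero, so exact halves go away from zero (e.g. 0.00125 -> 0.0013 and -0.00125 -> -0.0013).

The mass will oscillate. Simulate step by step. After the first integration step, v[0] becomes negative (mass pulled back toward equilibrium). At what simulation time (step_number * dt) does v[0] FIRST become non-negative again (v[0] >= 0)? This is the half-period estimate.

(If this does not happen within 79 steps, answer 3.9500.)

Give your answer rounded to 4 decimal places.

Step 0: x=[7.9000] v=[0.0000]
Step 1: x=[7.8990] v=[-0.0191]
Step 2: x=[7.8971] v=[-0.0382]
Step 3: x=[7.8942] v=[-0.0572]
Step 4: x=[7.8904] v=[-0.0761]
Step 5: x=[7.8857] v=[-0.0949]
Step 6: x=[7.8800] v=[-0.1136]
Step 7: x=[7.8734] v=[-0.1321]
Step 8: x=[7.8659] v=[-0.1505]
Step 9: x=[7.8575] v=[-0.1687]
Step 10: x=[7.8482] v=[-0.1866]
Step 11: x=[7.8380] v=[-0.2043]
Step 12: x=[7.8269] v=[-0.2217]
Step 13: x=[7.8150] v=[-0.2388]
Step 14: x=[7.8022] v=[-0.2556]
Step 15: x=[7.7886] v=[-0.2720]
Step 16: x=[7.7742] v=[-0.2881]
Step 17: x=[7.7590] v=[-0.3038]
Step 18: x=[7.7431] v=[-0.3190]
Step 19: x=[7.7264] v=[-0.3338]
Step 20: x=[7.7090] v=[-0.3482]
Step 21: x=[7.6909] v=[-0.3621]
Step 22: x=[7.6721] v=[-0.3755]
Step 23: x=[7.6527] v=[-0.3884]
Step 24: x=[7.6327] v=[-0.4007]
Step 25: x=[7.6121] v=[-0.4125]
Step 26: x=[7.5909] v=[-0.4237]
Step 27: x=[7.5692] v=[-0.4344]
Step 28: x=[7.5470] v=[-0.4445]
Step 29: x=[7.5243] v=[-0.4540]
Step 30: x=[7.5012] v=[-0.4628]
Step 31: x=[7.4777] v=[-0.4710]
Step 32: x=[7.4538] v=[-0.4786]
Step 33: x=[7.4295] v=[-0.4855]
Step 34: x=[7.4049] v=[-0.4918]
Step 35: x=[7.3800] v=[-0.4974]
Step 36: x=[7.3549] v=[-0.5023]
Step 37: x=[7.3296] v=[-0.5065]
Step 38: x=[7.3041] v=[-0.5100]
Step 39: x=[7.2785] v=[-0.5128]
Step 40: x=[7.2528] v=[-0.5149]
Step 41: x=[7.2270] v=[-0.5163]
Step 42: x=[7.2012] v=[-0.5170]
Step 43: x=[7.1754] v=[-0.5170]
Step 44: x=[7.1496] v=[-0.5163]
Step 45: x=[7.1239] v=[-0.5149]
Step 46: x=[7.0983] v=[-0.5128]
Step 47: x=[7.0728] v=[-0.5100]
Step 48: x=[7.0475] v=[-0.5065]
Step 49: x=[7.0224] v=[-0.5023]
Step 50: x=[6.9975] v=[-0.4975]
Step 51: x=[6.9729] v=[-0.4920]
Step 52: x=[6.9486] v=[-0.4858]
Step 53: x=[6.9247] v=[-0.4789]
Step 54: x=[6.9011] v=[-0.4714]
Step 55: x=[6.8779] v=[-0.4633]
Step 56: x=[6.8552] v=[-0.4545]
Step 57: x=[6.8329] v=[-0.4451]
Step 58: x=[6.8111] v=[-0.4351]
Step 59: x=[6.7899] v=[-0.4245]
Step 60: x=[6.7692] v=[-0.4133]
Step 61: x=[6.7491] v=[-0.4016]
Step 62: x=[6.7296] v=[-0.3893]
Step 63: x=[6.7108] v=[-0.3765]
Step 64: x=[6.6926] v=[-0.3632]
Step 65: x=[6.6751] v=[-0.3494]
Step 66: x=[6.6583] v=[-0.3351]
Step 67: x=[6.6423] v=[-0.3203]
Step 68: x=[6.6270] v=[-0.3051]
Step 69: x=[6.6125] v=[-0.2895]
Step 70: x=[6.5988] v=[-0.2735]
Step 71: x=[6.5859] v=[-0.2571]
Step 72: x=[6.5739] v=[-0.2404]
Step 73: x=[6.5627] v=[-0.2233]
Step 74: x=[6.5524] v=[-0.2059]
Step 75: x=[6.5430] v=[-0.1882]
Step 76: x=[6.5345] v=[-0.1703]
Step 77: x=[6.5269] v=[-0.1522]
Step 78: x=[6.5202] v=[-0.1338]
Step 79: x=[6.5144] v=[-0.1153]
v[0] did not become non-negative within 79 steps; using fallback time=3.9500

Answer: 3.9500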